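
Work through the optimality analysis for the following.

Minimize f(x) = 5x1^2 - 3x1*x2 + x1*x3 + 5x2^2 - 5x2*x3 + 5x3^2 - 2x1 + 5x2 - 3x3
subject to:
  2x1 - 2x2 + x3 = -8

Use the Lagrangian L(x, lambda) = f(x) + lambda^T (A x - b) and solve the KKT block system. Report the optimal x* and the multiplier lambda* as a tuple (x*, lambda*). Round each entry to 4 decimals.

Form the Lagrangian:
  L(x, lambda) = (1/2) x^T Q x + c^T x + lambda^T (A x - b)
Stationarity (grad_x L = 0): Q x + c + A^T lambda = 0.
Primal feasibility: A x = b.

This gives the KKT block system:
  [ Q   A^T ] [ x     ]   [-c ]
  [ A    0  ] [ lambda ] = [ b ]

Solving the linear system:
  x*      = (-2.2172, 1.7422, -0.0811)
  lambda* = (14.7399)
  f(x*)   = 65.6539

x* = (-2.2172, 1.7422, -0.0811), lambda* = (14.7399)


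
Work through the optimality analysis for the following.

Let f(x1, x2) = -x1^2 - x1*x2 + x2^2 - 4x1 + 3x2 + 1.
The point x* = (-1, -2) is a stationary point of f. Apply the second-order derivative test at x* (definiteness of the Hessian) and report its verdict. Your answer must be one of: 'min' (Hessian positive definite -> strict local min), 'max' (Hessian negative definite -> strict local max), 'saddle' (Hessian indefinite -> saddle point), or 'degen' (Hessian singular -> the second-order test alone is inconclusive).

Compute the Hessian H = grad^2 f:
  H = [[-2, -1], [-1, 2]]
Verify stationarity: grad f(x*) = H x* + g = (0, 0).
Eigenvalues of H: -2.2361, 2.2361.
Eigenvalues have mixed signs, so H is indefinite -> x* is a saddle point.

saddle


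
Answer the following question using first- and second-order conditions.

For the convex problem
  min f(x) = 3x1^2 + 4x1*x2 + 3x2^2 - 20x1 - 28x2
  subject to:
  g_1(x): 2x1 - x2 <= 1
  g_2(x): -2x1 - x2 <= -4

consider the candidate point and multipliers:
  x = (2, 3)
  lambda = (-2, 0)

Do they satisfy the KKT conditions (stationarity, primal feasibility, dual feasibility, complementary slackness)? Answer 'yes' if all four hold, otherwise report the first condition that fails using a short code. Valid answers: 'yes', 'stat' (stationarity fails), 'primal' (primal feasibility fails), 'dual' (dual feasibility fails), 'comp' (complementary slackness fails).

Gradient of f: grad f(x) = Q x + c = (4, -2)
Constraint values g_i(x) = a_i^T x - b_i:
  g_1((2, 3)) = 0
  g_2((2, 3)) = -3
Stationarity residual: grad f(x) + sum_i lambda_i a_i = (0, 0)
  -> stationarity OK
Primal feasibility (all g_i <= 0): OK
Dual feasibility (all lambda_i >= 0): FAILS
Complementary slackness (lambda_i * g_i(x) = 0 for all i): OK

Verdict: the first failing condition is dual_feasibility -> dual.

dual


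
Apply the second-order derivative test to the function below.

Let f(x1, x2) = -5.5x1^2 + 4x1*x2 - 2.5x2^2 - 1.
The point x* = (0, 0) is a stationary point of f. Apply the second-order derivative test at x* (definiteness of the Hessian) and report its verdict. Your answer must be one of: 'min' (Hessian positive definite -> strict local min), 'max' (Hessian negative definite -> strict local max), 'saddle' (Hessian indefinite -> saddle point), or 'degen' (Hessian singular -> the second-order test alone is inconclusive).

Compute the Hessian H = grad^2 f:
  H = [[-11, 4], [4, -5]]
Verify stationarity: grad f(x*) = H x* + g = (0, 0).
Eigenvalues of H: -13, -3.
Both eigenvalues < 0, so H is negative definite -> x* is a strict local max.

max


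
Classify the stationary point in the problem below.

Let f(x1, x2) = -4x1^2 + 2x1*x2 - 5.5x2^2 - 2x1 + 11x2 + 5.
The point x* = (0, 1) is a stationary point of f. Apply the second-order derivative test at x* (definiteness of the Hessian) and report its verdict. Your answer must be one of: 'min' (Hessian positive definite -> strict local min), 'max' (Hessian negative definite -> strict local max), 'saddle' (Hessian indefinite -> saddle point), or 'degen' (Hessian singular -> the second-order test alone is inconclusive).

Compute the Hessian H = grad^2 f:
  H = [[-8, 2], [2, -11]]
Verify stationarity: grad f(x*) = H x* + g = (0, 0).
Eigenvalues of H: -12, -7.
Both eigenvalues < 0, so H is negative definite -> x* is a strict local max.

max


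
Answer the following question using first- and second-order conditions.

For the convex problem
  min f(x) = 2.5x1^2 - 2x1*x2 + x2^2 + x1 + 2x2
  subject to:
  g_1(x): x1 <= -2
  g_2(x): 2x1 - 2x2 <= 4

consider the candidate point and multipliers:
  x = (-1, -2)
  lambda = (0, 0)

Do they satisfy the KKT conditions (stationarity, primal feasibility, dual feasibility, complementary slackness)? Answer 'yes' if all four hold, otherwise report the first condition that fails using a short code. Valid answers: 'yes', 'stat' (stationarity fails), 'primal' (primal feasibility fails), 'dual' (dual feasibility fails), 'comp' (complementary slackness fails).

Gradient of f: grad f(x) = Q x + c = (0, 0)
Constraint values g_i(x) = a_i^T x - b_i:
  g_1((-1, -2)) = 1
  g_2((-1, -2)) = -2
Stationarity residual: grad f(x) + sum_i lambda_i a_i = (0, 0)
  -> stationarity OK
Primal feasibility (all g_i <= 0): FAILS
Dual feasibility (all lambda_i >= 0): OK
Complementary slackness (lambda_i * g_i(x) = 0 for all i): OK

Verdict: the first failing condition is primal_feasibility -> primal.

primal


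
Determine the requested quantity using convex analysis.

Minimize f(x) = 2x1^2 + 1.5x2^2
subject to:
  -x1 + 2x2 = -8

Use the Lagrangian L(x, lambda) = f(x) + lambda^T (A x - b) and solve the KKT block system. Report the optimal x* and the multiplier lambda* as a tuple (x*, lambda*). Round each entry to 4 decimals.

Form the Lagrangian:
  L(x, lambda) = (1/2) x^T Q x + c^T x + lambda^T (A x - b)
Stationarity (grad_x L = 0): Q x + c + A^T lambda = 0.
Primal feasibility: A x = b.

This gives the KKT block system:
  [ Q   A^T ] [ x     ]   [-c ]
  [ A    0  ] [ lambda ] = [ b ]

Solving the linear system:
  x*      = (1.2632, -3.3684)
  lambda* = (5.0526)
  f(x*)   = 20.2105

x* = (1.2632, -3.3684), lambda* = (5.0526)


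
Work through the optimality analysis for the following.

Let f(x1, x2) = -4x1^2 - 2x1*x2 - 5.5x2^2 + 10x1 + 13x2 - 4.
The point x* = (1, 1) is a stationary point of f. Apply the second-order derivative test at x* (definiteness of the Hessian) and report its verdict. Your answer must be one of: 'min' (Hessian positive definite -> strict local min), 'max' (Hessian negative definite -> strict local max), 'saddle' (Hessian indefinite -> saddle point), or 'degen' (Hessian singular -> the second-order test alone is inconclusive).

Compute the Hessian H = grad^2 f:
  H = [[-8, -2], [-2, -11]]
Verify stationarity: grad f(x*) = H x* + g = (0, 0).
Eigenvalues of H: -12, -7.
Both eigenvalues < 0, so H is negative definite -> x* is a strict local max.

max


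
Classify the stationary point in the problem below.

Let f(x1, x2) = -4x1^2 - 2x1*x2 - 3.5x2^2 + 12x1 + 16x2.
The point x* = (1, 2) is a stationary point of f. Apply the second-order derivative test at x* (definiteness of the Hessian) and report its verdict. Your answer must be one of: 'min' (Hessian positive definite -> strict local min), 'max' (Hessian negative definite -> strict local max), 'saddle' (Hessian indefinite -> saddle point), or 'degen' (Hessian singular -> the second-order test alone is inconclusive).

Compute the Hessian H = grad^2 f:
  H = [[-8, -2], [-2, -7]]
Verify stationarity: grad f(x*) = H x* + g = (0, 0).
Eigenvalues of H: -9.5616, -5.4384.
Both eigenvalues < 0, so H is negative definite -> x* is a strict local max.

max


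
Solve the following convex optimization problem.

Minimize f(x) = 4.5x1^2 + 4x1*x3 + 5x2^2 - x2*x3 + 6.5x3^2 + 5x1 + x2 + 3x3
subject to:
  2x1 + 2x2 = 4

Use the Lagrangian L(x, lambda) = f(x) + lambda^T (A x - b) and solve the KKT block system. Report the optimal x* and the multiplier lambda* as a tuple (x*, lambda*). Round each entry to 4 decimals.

Form the Lagrangian:
  L(x, lambda) = (1/2) x^T Q x + c^T x + lambda^T (A x - b)
Stationarity (grad_x L = 0): Q x + c + A^T lambda = 0.
Primal feasibility: A x = b.

This gives the KKT block system:
  [ Q   A^T ] [ x     ]   [-c ]
  [ A    0  ] [ lambda ] = [ b ]

Solving the linear system:
  x*      = (0.9595, 1.0405, -0.4459)
  lambda* = (-5.9257)
  f(x*)   = 14.1014

x* = (0.9595, 1.0405, -0.4459), lambda* = (-5.9257)


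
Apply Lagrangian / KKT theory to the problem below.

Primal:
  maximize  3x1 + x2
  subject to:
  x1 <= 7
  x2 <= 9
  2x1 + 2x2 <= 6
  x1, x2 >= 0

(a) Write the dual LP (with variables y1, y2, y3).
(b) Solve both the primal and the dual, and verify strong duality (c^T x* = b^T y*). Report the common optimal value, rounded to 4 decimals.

The standard primal-dual pair for 'max c^T x s.t. A x <= b, x >= 0' is:
  Dual:  min b^T y  s.t.  A^T y >= c,  y >= 0.

So the dual LP is:
  minimize  7y1 + 9y2 + 6y3
  subject to:
    y1 + 2y3 >= 3
    y2 + 2y3 >= 1
    y1, y2, y3 >= 0

Solving the primal: x* = (3, 0).
  primal value c^T x* = 9.
Solving the dual: y* = (0, 0, 1.5).
  dual value b^T y* = 9.
Strong duality: c^T x* = b^T y*. Confirmed.

9


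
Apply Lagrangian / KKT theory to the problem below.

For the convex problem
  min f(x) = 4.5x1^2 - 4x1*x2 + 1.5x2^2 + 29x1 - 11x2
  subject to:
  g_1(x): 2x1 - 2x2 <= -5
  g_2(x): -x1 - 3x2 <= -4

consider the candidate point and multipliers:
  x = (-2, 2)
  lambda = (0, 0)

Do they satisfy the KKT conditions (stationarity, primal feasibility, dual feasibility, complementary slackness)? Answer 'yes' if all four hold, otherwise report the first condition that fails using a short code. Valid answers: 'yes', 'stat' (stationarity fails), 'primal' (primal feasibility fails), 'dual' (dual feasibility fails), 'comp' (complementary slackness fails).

Gradient of f: grad f(x) = Q x + c = (3, 3)
Constraint values g_i(x) = a_i^T x - b_i:
  g_1((-2, 2)) = -3
  g_2((-2, 2)) = 0
Stationarity residual: grad f(x) + sum_i lambda_i a_i = (3, 3)
  -> stationarity FAILS
Primal feasibility (all g_i <= 0): OK
Dual feasibility (all lambda_i >= 0): OK
Complementary slackness (lambda_i * g_i(x) = 0 for all i): OK

Verdict: the first failing condition is stationarity -> stat.

stat


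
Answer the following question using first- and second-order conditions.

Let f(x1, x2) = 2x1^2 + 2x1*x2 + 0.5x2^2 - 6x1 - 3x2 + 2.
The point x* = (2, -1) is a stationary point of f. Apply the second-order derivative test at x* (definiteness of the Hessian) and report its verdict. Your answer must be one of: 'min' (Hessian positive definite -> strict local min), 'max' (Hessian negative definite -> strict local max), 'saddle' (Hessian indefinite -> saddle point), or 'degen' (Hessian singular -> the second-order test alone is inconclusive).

Compute the Hessian H = grad^2 f:
  H = [[4, 2], [2, 1]]
Verify stationarity: grad f(x*) = H x* + g = (0, 0).
Eigenvalues of H: 0, 5.
H has a zero eigenvalue (singular; positive semidefinite but not definite), so H is neither positive definite, negative definite, nor indefinite. The second-order test alone is inconclusive -> degen.
(Indeed, f is constant along the null direction of H through x*, so x* is not a strict local extremum.)

degen


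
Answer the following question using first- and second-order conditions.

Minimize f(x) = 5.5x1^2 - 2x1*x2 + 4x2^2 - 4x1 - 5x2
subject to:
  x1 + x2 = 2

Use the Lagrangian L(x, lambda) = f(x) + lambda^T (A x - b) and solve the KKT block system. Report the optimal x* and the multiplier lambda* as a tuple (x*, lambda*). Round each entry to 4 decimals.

Form the Lagrangian:
  L(x, lambda) = (1/2) x^T Q x + c^T x + lambda^T (A x - b)
Stationarity (grad_x L = 0): Q x + c + A^T lambda = 0.
Primal feasibility: A x = b.

This gives the KKT block system:
  [ Q   A^T ] [ x     ]   [-c ]
  [ A    0  ] [ lambda ] = [ b ]

Solving the linear system:
  x*      = (0.8261, 1.1739)
  lambda* = (-2.7391)
  f(x*)   = -1.8478

x* = (0.8261, 1.1739), lambda* = (-2.7391)


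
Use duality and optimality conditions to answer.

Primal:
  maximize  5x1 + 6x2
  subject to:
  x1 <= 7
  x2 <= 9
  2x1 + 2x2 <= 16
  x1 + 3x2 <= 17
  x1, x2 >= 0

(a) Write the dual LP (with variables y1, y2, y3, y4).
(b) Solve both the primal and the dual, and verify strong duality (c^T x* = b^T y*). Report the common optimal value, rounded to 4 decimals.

The standard primal-dual pair for 'max c^T x s.t. A x <= b, x >= 0' is:
  Dual:  min b^T y  s.t.  A^T y >= c,  y >= 0.

So the dual LP is:
  minimize  7y1 + 9y2 + 16y3 + 17y4
  subject to:
    y1 + 2y3 + y4 >= 5
    y2 + 2y3 + 3y4 >= 6
    y1, y2, y3, y4 >= 0

Solving the primal: x* = (3.5, 4.5).
  primal value c^T x* = 44.5.
Solving the dual: y* = (0, 0, 2.25, 0.5).
  dual value b^T y* = 44.5.
Strong duality: c^T x* = b^T y*. Confirmed.

44.5


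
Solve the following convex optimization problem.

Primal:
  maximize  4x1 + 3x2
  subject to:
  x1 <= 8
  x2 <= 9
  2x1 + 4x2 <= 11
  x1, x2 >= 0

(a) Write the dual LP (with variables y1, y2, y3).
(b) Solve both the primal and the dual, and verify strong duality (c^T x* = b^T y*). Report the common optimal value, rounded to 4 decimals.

The standard primal-dual pair for 'max c^T x s.t. A x <= b, x >= 0' is:
  Dual:  min b^T y  s.t.  A^T y >= c,  y >= 0.

So the dual LP is:
  minimize  8y1 + 9y2 + 11y3
  subject to:
    y1 + 2y3 >= 4
    y2 + 4y3 >= 3
    y1, y2, y3 >= 0

Solving the primal: x* = (5.5, 0).
  primal value c^T x* = 22.
Solving the dual: y* = (0, 0, 2).
  dual value b^T y* = 22.
Strong duality: c^T x* = b^T y*. Confirmed.

22


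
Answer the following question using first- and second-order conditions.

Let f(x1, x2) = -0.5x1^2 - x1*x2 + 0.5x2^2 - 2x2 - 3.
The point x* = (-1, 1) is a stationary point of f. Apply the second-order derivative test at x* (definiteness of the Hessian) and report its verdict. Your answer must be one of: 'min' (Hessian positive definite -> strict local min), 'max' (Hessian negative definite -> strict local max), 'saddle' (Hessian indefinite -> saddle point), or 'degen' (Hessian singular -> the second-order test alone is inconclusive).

Compute the Hessian H = grad^2 f:
  H = [[-1, -1], [-1, 1]]
Verify stationarity: grad f(x*) = H x* + g = (0, 0).
Eigenvalues of H: -1.4142, 1.4142.
Eigenvalues have mixed signs, so H is indefinite -> x* is a saddle point.

saddle


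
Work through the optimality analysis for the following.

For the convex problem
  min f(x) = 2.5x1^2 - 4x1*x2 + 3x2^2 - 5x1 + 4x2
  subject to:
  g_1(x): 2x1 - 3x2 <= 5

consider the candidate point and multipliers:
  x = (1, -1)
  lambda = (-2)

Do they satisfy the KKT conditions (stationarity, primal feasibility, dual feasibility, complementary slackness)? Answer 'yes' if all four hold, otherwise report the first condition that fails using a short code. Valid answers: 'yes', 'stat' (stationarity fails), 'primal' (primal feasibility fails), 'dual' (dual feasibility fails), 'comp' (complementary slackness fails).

Gradient of f: grad f(x) = Q x + c = (4, -6)
Constraint values g_i(x) = a_i^T x - b_i:
  g_1((1, -1)) = 0
Stationarity residual: grad f(x) + sum_i lambda_i a_i = (0, 0)
  -> stationarity OK
Primal feasibility (all g_i <= 0): OK
Dual feasibility (all lambda_i >= 0): FAILS
Complementary slackness (lambda_i * g_i(x) = 0 for all i): OK

Verdict: the first failing condition is dual_feasibility -> dual.

dual


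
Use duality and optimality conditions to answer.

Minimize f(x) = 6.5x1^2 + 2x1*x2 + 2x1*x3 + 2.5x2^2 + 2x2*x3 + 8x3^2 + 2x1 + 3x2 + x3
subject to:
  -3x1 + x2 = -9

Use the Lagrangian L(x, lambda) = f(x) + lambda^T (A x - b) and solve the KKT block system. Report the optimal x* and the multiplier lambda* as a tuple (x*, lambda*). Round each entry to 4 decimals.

Form the Lagrangian:
  L(x, lambda) = (1/2) x^T Q x + c^T x + lambda^T (A x - b)
Stationarity (grad_x L = 0): Q x + c + A^T lambda = 0.
Primal feasibility: A x = b.

This gives the KKT block system:
  [ Q   A^T ] [ x     ]   [-c ]
  [ A    0  ] [ lambda ] = [ b ]

Solving the linear system:
  x*      = (2.0227, -2.9318, 0.0511)
  lambda* = (7.5114)
  f(x*)   = 31.4517

x* = (2.0227, -2.9318, 0.0511), lambda* = (7.5114)


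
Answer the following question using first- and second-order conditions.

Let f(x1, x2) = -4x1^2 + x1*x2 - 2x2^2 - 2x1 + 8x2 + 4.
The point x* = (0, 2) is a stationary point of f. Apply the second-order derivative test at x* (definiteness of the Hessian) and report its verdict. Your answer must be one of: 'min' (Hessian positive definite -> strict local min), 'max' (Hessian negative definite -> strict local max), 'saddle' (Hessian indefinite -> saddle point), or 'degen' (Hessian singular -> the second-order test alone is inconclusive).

Compute the Hessian H = grad^2 f:
  H = [[-8, 1], [1, -4]]
Verify stationarity: grad f(x*) = H x* + g = (0, 0).
Eigenvalues of H: -8.2361, -3.7639.
Both eigenvalues < 0, so H is negative definite -> x* is a strict local max.

max


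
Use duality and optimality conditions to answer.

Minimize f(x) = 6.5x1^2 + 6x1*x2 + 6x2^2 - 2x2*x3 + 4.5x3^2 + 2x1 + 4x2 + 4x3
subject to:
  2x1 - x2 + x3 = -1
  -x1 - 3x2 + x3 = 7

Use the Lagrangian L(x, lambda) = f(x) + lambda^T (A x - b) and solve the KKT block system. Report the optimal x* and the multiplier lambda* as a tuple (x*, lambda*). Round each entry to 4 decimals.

Form the Lagrangian:
  L(x, lambda) = (1/2) x^T Q x + c^T x + lambda^T (A x - b)
Stationarity (grad_x L = 0): Q x + c + A^T lambda = 0.
Primal feasibility: A x = b.

This gives the KKT block system:
  [ Q   A^T ] [ x     ]   [-c ]
  [ A    0  ] [ lambda ] = [ b ]

Solving the linear system:
  x*      = (-1.2989, -2.0517, -0.4539)
  lambda* = (7.7258, -11.7438)
  f(x*)   = 38.6562

x* = (-1.2989, -2.0517, -0.4539), lambda* = (7.7258, -11.7438)


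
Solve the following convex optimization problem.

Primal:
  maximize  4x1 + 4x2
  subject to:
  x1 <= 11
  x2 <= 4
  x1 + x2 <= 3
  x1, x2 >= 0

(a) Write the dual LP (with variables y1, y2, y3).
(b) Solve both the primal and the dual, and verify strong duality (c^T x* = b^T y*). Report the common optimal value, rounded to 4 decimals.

The standard primal-dual pair for 'max c^T x s.t. A x <= b, x >= 0' is:
  Dual:  min b^T y  s.t.  A^T y >= c,  y >= 0.

So the dual LP is:
  minimize  11y1 + 4y2 + 3y3
  subject to:
    y1 + y3 >= 4
    y2 + y3 >= 4
    y1, y2, y3 >= 0

Solving the primal: x* = (3, 0).
  primal value c^T x* = 12.
Solving the dual: y* = (0, 0, 4).
  dual value b^T y* = 12.
Strong duality: c^T x* = b^T y*. Confirmed.

12


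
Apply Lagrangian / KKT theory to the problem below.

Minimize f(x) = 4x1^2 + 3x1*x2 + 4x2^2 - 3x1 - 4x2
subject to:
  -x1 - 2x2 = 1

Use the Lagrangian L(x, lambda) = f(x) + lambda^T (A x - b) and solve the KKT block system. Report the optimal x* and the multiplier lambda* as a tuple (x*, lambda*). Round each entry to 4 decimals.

Form the Lagrangian:
  L(x, lambda) = (1/2) x^T Q x + c^T x + lambda^T (A x - b)
Stationarity (grad_x L = 0): Q x + c + A^T lambda = 0.
Primal feasibility: A x = b.

This gives the KKT block system:
  [ Q   A^T ] [ x     ]   [-c ]
  [ A    0  ] [ lambda ] = [ b ]

Solving the linear system:
  x*      = (0.0714, -0.5357)
  lambda* = (-4.0357)
  f(x*)   = 2.9821

x* = (0.0714, -0.5357), lambda* = (-4.0357)


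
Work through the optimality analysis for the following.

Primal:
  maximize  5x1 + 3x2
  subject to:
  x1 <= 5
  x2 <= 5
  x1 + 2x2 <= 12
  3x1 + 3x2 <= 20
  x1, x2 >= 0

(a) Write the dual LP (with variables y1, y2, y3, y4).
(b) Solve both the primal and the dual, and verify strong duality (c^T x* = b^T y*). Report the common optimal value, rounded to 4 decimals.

The standard primal-dual pair for 'max c^T x s.t. A x <= b, x >= 0' is:
  Dual:  min b^T y  s.t.  A^T y >= c,  y >= 0.

So the dual LP is:
  minimize  5y1 + 5y2 + 12y3 + 20y4
  subject to:
    y1 + y3 + 3y4 >= 5
    y2 + 2y3 + 3y4 >= 3
    y1, y2, y3, y4 >= 0

Solving the primal: x* = (5, 1.6667).
  primal value c^T x* = 30.
Solving the dual: y* = (2, 0, 0, 1).
  dual value b^T y* = 30.
Strong duality: c^T x* = b^T y*. Confirmed.

30


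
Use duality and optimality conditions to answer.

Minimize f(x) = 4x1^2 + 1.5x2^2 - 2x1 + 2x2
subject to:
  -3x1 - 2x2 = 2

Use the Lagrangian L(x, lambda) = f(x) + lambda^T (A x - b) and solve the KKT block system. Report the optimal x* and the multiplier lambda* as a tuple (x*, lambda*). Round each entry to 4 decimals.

Form the Lagrangian:
  L(x, lambda) = (1/2) x^T Q x + c^T x + lambda^T (A x - b)
Stationarity (grad_x L = 0): Q x + c + A^T lambda = 0.
Primal feasibility: A x = b.

This gives the KKT block system:
  [ Q   A^T ] [ x     ]   [-c ]
  [ A    0  ] [ lambda ] = [ b ]

Solving the linear system:
  x*      = (0.0339, -1.0508)
  lambda* = (-0.5763)
  f(x*)   = -0.5085

x* = (0.0339, -1.0508), lambda* = (-0.5763)


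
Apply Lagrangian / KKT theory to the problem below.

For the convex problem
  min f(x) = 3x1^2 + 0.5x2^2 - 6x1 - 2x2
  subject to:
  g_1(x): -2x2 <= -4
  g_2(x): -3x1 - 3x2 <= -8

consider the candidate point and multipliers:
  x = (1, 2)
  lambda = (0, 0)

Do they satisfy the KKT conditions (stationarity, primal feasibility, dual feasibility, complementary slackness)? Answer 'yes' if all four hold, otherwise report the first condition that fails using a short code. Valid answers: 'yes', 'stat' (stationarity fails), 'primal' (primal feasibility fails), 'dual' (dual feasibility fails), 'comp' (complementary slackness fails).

Gradient of f: grad f(x) = Q x + c = (0, 0)
Constraint values g_i(x) = a_i^T x - b_i:
  g_1((1, 2)) = 0
  g_2((1, 2)) = -1
Stationarity residual: grad f(x) + sum_i lambda_i a_i = (0, 0)
  -> stationarity OK
Primal feasibility (all g_i <= 0): OK
Dual feasibility (all lambda_i >= 0): OK
Complementary slackness (lambda_i * g_i(x) = 0 for all i): OK

Verdict: yes, KKT holds.

yes


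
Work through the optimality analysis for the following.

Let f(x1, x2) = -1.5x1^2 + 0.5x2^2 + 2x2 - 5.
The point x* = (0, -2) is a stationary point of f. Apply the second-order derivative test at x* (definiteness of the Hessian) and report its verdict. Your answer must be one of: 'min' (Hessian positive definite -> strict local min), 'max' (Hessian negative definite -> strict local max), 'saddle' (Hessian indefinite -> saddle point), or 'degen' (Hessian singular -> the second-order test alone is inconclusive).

Compute the Hessian H = grad^2 f:
  H = [[-3, 0], [0, 1]]
Verify stationarity: grad f(x*) = H x* + g = (0, 0).
Eigenvalues of H: -3, 1.
Eigenvalues have mixed signs, so H is indefinite -> x* is a saddle point.

saddle


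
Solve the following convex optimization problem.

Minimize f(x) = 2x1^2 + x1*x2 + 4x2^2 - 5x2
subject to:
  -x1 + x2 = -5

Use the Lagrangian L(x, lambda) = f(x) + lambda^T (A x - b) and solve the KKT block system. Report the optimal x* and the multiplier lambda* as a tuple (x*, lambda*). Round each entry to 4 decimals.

Form the Lagrangian:
  L(x, lambda) = (1/2) x^T Q x + c^T x + lambda^T (A x - b)
Stationarity (grad_x L = 0): Q x + c + A^T lambda = 0.
Primal feasibility: A x = b.

This gives the KKT block system:
  [ Q   A^T ] [ x     ]   [-c ]
  [ A    0  ] [ lambda ] = [ b ]

Solving the linear system:
  x*      = (3.5714, -1.4286)
  lambda* = (12.8571)
  f(x*)   = 35.7143

x* = (3.5714, -1.4286), lambda* = (12.8571)


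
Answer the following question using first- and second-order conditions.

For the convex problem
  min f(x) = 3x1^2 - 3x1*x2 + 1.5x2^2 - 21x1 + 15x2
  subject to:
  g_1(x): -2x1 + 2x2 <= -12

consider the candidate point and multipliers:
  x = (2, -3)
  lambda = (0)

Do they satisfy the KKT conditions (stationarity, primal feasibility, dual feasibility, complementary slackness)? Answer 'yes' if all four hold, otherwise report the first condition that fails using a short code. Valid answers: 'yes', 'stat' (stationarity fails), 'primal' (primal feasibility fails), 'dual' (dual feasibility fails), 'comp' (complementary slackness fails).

Gradient of f: grad f(x) = Q x + c = (0, 0)
Constraint values g_i(x) = a_i^T x - b_i:
  g_1((2, -3)) = 2
Stationarity residual: grad f(x) + sum_i lambda_i a_i = (0, 0)
  -> stationarity OK
Primal feasibility (all g_i <= 0): FAILS
Dual feasibility (all lambda_i >= 0): OK
Complementary slackness (lambda_i * g_i(x) = 0 for all i): OK

Verdict: the first failing condition is primal_feasibility -> primal.

primal


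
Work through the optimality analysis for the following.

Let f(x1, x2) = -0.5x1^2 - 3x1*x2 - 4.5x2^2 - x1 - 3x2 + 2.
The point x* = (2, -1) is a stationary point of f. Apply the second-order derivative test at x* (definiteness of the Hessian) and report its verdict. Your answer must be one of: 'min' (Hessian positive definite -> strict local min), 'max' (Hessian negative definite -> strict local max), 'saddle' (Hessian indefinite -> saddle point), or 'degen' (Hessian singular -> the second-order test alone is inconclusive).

Compute the Hessian H = grad^2 f:
  H = [[-1, -3], [-3, -9]]
Verify stationarity: grad f(x*) = H x* + g = (0, 0).
Eigenvalues of H: -10, 0.
H has a zero eigenvalue (singular; negative semidefinite but not definite), so H is neither positive definite, negative definite, nor indefinite. The second-order test alone is inconclusive -> degen.
(Indeed, f is constant along the null direction of H through x*, so x* is not a strict local extremum.)

degen


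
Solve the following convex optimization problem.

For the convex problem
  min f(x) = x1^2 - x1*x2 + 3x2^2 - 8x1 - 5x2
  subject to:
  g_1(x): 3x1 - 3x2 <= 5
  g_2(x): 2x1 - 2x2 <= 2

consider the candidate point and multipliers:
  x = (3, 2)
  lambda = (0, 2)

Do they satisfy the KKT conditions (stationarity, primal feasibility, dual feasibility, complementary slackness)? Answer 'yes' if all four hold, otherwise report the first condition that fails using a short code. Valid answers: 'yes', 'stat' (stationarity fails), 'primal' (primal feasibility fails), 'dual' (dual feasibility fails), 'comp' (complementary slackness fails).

Gradient of f: grad f(x) = Q x + c = (-4, 4)
Constraint values g_i(x) = a_i^T x - b_i:
  g_1((3, 2)) = -2
  g_2((3, 2)) = 0
Stationarity residual: grad f(x) + sum_i lambda_i a_i = (0, 0)
  -> stationarity OK
Primal feasibility (all g_i <= 0): OK
Dual feasibility (all lambda_i >= 0): OK
Complementary slackness (lambda_i * g_i(x) = 0 for all i): OK

Verdict: yes, KKT holds.

yes


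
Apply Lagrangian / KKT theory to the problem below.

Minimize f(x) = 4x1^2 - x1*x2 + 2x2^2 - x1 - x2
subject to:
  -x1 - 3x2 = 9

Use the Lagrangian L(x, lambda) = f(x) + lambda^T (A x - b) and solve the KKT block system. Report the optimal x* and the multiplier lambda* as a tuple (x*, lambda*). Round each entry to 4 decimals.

Form the Lagrangian:
  L(x, lambda) = (1/2) x^T Q x + c^T x + lambda^T (A x - b)
Stationarity (grad_x L = 0): Q x + c + A^T lambda = 0.
Primal feasibility: A x = b.

This gives the KKT block system:
  [ Q   A^T ] [ x     ]   [-c ]
  [ A    0  ] [ lambda ] = [ b ]

Solving the linear system:
  x*      = (-0.6951, -2.7683)
  lambda* = (-3.7927)
  f(x*)   = 18.7988

x* = (-0.6951, -2.7683), lambda* = (-3.7927)


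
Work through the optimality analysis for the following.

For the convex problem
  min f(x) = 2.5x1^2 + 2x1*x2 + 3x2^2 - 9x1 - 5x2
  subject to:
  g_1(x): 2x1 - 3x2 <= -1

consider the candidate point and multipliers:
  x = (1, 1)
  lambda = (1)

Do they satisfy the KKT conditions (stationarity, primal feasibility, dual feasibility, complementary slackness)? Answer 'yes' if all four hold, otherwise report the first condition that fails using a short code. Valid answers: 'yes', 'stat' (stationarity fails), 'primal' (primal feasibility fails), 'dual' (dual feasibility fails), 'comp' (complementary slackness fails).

Gradient of f: grad f(x) = Q x + c = (-2, 3)
Constraint values g_i(x) = a_i^T x - b_i:
  g_1((1, 1)) = 0
Stationarity residual: grad f(x) + sum_i lambda_i a_i = (0, 0)
  -> stationarity OK
Primal feasibility (all g_i <= 0): OK
Dual feasibility (all lambda_i >= 0): OK
Complementary slackness (lambda_i * g_i(x) = 0 for all i): OK

Verdict: yes, KKT holds.

yes


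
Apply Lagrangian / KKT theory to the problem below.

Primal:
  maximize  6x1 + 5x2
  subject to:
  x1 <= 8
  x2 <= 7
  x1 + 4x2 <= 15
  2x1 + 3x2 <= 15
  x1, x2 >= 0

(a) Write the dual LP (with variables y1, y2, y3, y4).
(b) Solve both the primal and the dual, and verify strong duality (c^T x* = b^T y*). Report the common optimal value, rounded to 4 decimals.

The standard primal-dual pair for 'max c^T x s.t. A x <= b, x >= 0' is:
  Dual:  min b^T y  s.t.  A^T y >= c,  y >= 0.

So the dual LP is:
  minimize  8y1 + 7y2 + 15y3 + 15y4
  subject to:
    y1 + y3 + 2y4 >= 6
    y2 + 4y3 + 3y4 >= 5
    y1, y2, y3, y4 >= 0

Solving the primal: x* = (7.5, 0).
  primal value c^T x* = 45.
Solving the dual: y* = (0, 0, 0, 3).
  dual value b^T y* = 45.
Strong duality: c^T x* = b^T y*. Confirmed.

45


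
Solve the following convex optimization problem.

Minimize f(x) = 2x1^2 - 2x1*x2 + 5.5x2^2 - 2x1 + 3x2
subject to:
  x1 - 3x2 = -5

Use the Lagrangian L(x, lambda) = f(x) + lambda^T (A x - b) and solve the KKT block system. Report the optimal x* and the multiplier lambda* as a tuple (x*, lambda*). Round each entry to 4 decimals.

Form the Lagrangian:
  L(x, lambda) = (1/2) x^T Q x + c^T x + lambda^T (A x - b)
Stationarity (grad_x L = 0): Q x + c + A^T lambda = 0.
Primal feasibility: A x = b.

This gives the KKT block system:
  [ Q   A^T ] [ x     ]   [-c ]
  [ A    0  ] [ lambda ] = [ b ]

Solving the linear system:
  x*      = (-0.4571, 1.5143)
  lambda* = (6.8571)
  f(x*)   = 19.8714

x* = (-0.4571, 1.5143), lambda* = (6.8571)


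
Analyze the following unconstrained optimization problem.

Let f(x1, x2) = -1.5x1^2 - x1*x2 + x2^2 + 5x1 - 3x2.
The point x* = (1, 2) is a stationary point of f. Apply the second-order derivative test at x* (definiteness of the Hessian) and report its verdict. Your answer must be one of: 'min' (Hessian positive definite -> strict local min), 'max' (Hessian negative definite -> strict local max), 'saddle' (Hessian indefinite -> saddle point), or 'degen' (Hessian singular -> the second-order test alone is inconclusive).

Compute the Hessian H = grad^2 f:
  H = [[-3, -1], [-1, 2]]
Verify stationarity: grad f(x*) = H x* + g = (0, 0).
Eigenvalues of H: -3.1926, 2.1926.
Eigenvalues have mixed signs, so H is indefinite -> x* is a saddle point.

saddle


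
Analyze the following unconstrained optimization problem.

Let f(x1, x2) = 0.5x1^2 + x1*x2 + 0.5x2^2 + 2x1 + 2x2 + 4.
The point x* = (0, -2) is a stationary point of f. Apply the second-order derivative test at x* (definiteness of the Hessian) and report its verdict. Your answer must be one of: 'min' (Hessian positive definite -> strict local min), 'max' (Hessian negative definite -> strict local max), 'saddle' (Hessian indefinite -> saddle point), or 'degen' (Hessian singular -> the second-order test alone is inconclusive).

Compute the Hessian H = grad^2 f:
  H = [[1, 1], [1, 1]]
Verify stationarity: grad f(x*) = H x* + g = (0, 0).
Eigenvalues of H: 0, 2.
H has a zero eigenvalue (singular; positive semidefinite but not definite), so H is neither positive definite, negative definite, nor indefinite. The second-order test alone is inconclusive -> degen.
(Indeed, f is constant along the null direction of H through x*, so x* is not a strict local extremum.)

degen


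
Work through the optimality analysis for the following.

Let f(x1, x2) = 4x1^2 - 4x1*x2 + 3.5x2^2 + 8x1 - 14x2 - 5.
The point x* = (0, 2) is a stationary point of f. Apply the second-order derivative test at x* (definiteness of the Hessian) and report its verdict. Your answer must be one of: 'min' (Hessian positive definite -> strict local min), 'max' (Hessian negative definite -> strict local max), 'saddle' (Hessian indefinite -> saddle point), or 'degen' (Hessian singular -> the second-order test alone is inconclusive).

Compute the Hessian H = grad^2 f:
  H = [[8, -4], [-4, 7]]
Verify stationarity: grad f(x*) = H x* + g = (0, 0).
Eigenvalues of H: 3.4689, 11.5311.
Both eigenvalues > 0, so H is positive definite -> x* is a strict local min.

min


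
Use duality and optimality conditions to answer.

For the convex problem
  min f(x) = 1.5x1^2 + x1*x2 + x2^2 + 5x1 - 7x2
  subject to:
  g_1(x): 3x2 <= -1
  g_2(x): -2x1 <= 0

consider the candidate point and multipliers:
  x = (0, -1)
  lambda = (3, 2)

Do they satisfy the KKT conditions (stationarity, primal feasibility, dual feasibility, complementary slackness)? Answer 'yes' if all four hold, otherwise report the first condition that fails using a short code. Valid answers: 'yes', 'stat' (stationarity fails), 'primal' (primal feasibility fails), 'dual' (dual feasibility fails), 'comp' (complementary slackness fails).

Gradient of f: grad f(x) = Q x + c = (4, -9)
Constraint values g_i(x) = a_i^T x - b_i:
  g_1((0, -1)) = -2
  g_2((0, -1)) = 0
Stationarity residual: grad f(x) + sum_i lambda_i a_i = (0, 0)
  -> stationarity OK
Primal feasibility (all g_i <= 0): OK
Dual feasibility (all lambda_i >= 0): OK
Complementary slackness (lambda_i * g_i(x) = 0 for all i): FAILS

Verdict: the first failing condition is complementary_slackness -> comp.

comp


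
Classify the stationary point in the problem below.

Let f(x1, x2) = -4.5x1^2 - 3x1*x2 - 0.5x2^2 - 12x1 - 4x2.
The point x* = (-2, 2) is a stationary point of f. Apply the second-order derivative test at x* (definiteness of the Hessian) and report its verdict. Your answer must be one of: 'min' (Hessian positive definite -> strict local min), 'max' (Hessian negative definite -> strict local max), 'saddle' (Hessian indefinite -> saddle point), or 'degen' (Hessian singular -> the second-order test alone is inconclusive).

Compute the Hessian H = grad^2 f:
  H = [[-9, -3], [-3, -1]]
Verify stationarity: grad f(x*) = H x* + g = (0, 0).
Eigenvalues of H: -10, 0.
H has a zero eigenvalue (singular; negative semidefinite but not definite), so H is neither positive definite, negative definite, nor indefinite. The second-order test alone is inconclusive -> degen.
(Indeed, f is constant along the null direction of H through x*, so x* is not a strict local extremum.)

degen


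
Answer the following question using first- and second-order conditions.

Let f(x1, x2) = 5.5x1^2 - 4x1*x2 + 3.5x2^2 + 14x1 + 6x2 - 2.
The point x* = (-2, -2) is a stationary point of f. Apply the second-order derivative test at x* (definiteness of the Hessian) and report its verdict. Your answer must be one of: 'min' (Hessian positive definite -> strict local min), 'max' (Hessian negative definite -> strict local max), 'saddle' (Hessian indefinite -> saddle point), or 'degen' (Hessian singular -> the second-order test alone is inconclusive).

Compute the Hessian H = grad^2 f:
  H = [[11, -4], [-4, 7]]
Verify stationarity: grad f(x*) = H x* + g = (0, 0).
Eigenvalues of H: 4.5279, 13.4721.
Both eigenvalues > 0, so H is positive definite -> x* is a strict local min.

min


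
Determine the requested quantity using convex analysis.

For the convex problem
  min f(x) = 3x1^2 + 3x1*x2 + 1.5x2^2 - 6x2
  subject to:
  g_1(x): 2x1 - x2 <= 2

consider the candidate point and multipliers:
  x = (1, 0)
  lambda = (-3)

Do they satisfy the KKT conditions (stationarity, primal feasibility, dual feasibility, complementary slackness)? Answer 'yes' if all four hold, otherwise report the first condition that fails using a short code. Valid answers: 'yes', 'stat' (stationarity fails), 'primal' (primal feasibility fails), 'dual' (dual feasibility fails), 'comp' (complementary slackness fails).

Gradient of f: grad f(x) = Q x + c = (6, -3)
Constraint values g_i(x) = a_i^T x - b_i:
  g_1((1, 0)) = 0
Stationarity residual: grad f(x) + sum_i lambda_i a_i = (0, 0)
  -> stationarity OK
Primal feasibility (all g_i <= 0): OK
Dual feasibility (all lambda_i >= 0): FAILS
Complementary slackness (lambda_i * g_i(x) = 0 for all i): OK

Verdict: the first failing condition is dual_feasibility -> dual.

dual


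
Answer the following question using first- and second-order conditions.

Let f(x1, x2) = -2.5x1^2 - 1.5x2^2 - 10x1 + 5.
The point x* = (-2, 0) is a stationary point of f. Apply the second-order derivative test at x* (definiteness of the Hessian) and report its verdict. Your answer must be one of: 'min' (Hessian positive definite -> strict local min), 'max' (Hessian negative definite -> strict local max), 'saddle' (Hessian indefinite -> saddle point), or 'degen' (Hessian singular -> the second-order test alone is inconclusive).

Compute the Hessian H = grad^2 f:
  H = [[-5, 0], [0, -3]]
Verify stationarity: grad f(x*) = H x* + g = (0, 0).
Eigenvalues of H: -5, -3.
Both eigenvalues < 0, so H is negative definite -> x* is a strict local max.

max


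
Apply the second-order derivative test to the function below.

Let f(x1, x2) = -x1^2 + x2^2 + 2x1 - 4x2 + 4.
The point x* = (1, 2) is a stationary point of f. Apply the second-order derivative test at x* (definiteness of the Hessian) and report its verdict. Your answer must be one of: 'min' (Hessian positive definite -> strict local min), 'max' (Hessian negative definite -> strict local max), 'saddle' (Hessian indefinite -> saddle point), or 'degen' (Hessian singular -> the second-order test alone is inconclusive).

Compute the Hessian H = grad^2 f:
  H = [[-2, 0], [0, 2]]
Verify stationarity: grad f(x*) = H x* + g = (0, 0).
Eigenvalues of H: -2, 2.
Eigenvalues have mixed signs, so H is indefinite -> x* is a saddle point.

saddle


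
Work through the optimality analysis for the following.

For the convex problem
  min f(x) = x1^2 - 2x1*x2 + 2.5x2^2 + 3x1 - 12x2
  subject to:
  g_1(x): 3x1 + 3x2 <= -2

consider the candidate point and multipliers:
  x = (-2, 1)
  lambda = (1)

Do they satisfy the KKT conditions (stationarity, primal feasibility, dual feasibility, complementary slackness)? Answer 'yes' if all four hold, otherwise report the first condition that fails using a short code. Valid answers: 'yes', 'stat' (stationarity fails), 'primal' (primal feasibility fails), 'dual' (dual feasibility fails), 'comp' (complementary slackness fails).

Gradient of f: grad f(x) = Q x + c = (-3, -3)
Constraint values g_i(x) = a_i^T x - b_i:
  g_1((-2, 1)) = -1
Stationarity residual: grad f(x) + sum_i lambda_i a_i = (0, 0)
  -> stationarity OK
Primal feasibility (all g_i <= 0): OK
Dual feasibility (all lambda_i >= 0): OK
Complementary slackness (lambda_i * g_i(x) = 0 for all i): FAILS

Verdict: the first failing condition is complementary_slackness -> comp.

comp


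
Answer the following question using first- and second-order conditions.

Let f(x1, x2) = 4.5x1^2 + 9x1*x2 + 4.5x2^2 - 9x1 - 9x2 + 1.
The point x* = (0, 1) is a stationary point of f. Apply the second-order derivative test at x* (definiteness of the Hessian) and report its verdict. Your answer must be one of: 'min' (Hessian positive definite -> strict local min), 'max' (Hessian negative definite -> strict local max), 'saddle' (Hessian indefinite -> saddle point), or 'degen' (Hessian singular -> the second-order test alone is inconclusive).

Compute the Hessian H = grad^2 f:
  H = [[9, 9], [9, 9]]
Verify stationarity: grad f(x*) = H x* + g = (0, 0).
Eigenvalues of H: 0, 18.
H has a zero eigenvalue (singular; positive semidefinite but not definite), so H is neither positive definite, negative definite, nor indefinite. The second-order test alone is inconclusive -> degen.
(Indeed, f is constant along the null direction of H through x*, so x* is not a strict local extremum.)

degen


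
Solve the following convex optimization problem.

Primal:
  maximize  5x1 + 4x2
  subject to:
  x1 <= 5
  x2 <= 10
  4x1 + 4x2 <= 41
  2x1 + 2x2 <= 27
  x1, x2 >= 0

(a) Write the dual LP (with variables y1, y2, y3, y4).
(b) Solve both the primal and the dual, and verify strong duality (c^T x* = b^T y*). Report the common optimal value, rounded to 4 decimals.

The standard primal-dual pair for 'max c^T x s.t. A x <= b, x >= 0' is:
  Dual:  min b^T y  s.t.  A^T y >= c,  y >= 0.

So the dual LP is:
  minimize  5y1 + 10y2 + 41y3 + 27y4
  subject to:
    y1 + 4y3 + 2y4 >= 5
    y2 + 4y3 + 2y4 >= 4
    y1, y2, y3, y4 >= 0

Solving the primal: x* = (5, 5.25).
  primal value c^T x* = 46.
Solving the dual: y* = (1, 0, 1, 0).
  dual value b^T y* = 46.
Strong duality: c^T x* = b^T y*. Confirmed.

46


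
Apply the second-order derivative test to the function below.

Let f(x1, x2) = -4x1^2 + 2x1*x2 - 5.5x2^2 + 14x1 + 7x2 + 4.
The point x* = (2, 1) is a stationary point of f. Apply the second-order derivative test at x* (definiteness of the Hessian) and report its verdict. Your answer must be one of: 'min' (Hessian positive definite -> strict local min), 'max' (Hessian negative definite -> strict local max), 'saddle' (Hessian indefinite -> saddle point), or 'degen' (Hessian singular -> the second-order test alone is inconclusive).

Compute the Hessian H = grad^2 f:
  H = [[-8, 2], [2, -11]]
Verify stationarity: grad f(x*) = H x* + g = (0, 0).
Eigenvalues of H: -12, -7.
Both eigenvalues < 0, so H is negative definite -> x* is a strict local max.

max
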